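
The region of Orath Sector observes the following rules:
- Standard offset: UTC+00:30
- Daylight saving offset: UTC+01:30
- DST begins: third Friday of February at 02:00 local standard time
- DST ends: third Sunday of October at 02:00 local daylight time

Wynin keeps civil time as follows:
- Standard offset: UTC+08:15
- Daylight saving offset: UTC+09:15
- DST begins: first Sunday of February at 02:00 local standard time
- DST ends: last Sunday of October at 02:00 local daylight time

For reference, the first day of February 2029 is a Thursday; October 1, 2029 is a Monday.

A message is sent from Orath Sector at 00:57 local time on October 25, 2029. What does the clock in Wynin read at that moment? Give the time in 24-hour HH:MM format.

09:42

1 February 2029 is a Thursday, so the first Friday is February 2 and the third is February 16.
1 October 2029 is a Monday, so the first Sunday is October 7 and the third is October 21.
Daylight saving runs 16 February – 21 October; October 25, 2029 is outside that window, so Orath Sector is on standard time at UTC+00:30.
00:57 Orath Sector − 0h30m = 00:27 UTC.
1 February 2029 is a Thursday, so the first Sunday is February 4.
1 October 2029 is a Monday, so Sundays fall on 7, 14, 21, 28; the last is October 28.
At the standard offset (UTC+08:15), 00:27 UTC + 8h15m = 08:42 Wynin standard time.
Daylight saving runs 4 February – 28 October; the standard-time date in Wynin, October 25, 2029, is inside that window, so Wynin is at UTC+09:15.
00:27 UTC + 9h15m = 09:42 Wynin.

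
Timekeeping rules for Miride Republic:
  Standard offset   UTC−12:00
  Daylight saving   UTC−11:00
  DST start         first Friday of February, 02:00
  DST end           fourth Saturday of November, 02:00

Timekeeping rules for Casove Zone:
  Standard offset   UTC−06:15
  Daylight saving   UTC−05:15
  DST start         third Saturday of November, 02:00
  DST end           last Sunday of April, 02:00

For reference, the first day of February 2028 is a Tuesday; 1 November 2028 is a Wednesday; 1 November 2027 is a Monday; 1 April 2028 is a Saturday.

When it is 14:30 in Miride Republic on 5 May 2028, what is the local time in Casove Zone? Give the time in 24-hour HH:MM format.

19:15

1 February 2028 is a Tuesday, so the first Friday is February 4.
1 November 2028 is a Wednesday, so the first Saturday is November 4 and the fourth is November 25.
5 May 2028 falls between 4 February and 25 November, so daylight saving is in effect and Miride Republic is at UTC−11:00.
14:30 Miride Republic + 11h = 01:30 UTC (rolling into the next day, 6 May 2028).
1 November 2027 is a Monday, so the first Saturday is November 6 and the third is November 20.
1 April 2028 is a Saturday, so Sundays fall on 2, 9, 16, 23, 30; the last is April 30.
At the standard offset (UTC−06:15), 01:30 UTC − 6h15m = 19:15 Casove Zone standard time (rolling into the previous day, 5 May 2028).
The standard-time date in Casove Zone, 5 May 2028, is outside the daylight-saving period (20 November 2027 – 30 April 2028), so Casove Zone is on standard time, UTC−06:15.
01:30 UTC − 6h15m = 19:15 Casove Zone (rolling into the previous day, 5 May 2028).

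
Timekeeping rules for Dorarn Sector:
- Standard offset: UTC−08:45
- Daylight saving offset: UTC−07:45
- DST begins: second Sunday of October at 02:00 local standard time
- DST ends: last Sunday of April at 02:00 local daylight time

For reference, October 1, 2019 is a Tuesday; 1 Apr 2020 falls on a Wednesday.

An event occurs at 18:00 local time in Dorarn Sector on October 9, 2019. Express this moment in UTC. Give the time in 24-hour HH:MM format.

1 October 2019 is a Tuesday, so the first Sunday is October 6 and the second is October 13.
1 April 2020 is a Wednesday, so Sundays fall on 5, 12, 19, 26; the last is April 26.
October 9, 2019 does not fall between 13 October 2019 and 26 April 2020, so daylight saving is not in effect and Dorarn Sector is at UTC−08:45.
18:00 local + 8h45m = 02:45 UTC (rolling into the next day, 10 October 2019).

02:45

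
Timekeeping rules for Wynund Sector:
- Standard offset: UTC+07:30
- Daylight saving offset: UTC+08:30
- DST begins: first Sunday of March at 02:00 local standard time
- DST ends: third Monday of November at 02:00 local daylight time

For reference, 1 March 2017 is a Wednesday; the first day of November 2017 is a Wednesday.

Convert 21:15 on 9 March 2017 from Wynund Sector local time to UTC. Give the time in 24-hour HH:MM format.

1 March 2017 is a Wednesday, so the first Sunday is March 5.
1 November 2017 is a Wednesday, so the first Monday is November 6 and the third is November 20.
9 March 2017 falls between 5 March and 20 November, so daylight saving is in effect and Wynund Sector is at UTC+08:30.
21:15 local − 8h30m = 12:45 UTC.

12:45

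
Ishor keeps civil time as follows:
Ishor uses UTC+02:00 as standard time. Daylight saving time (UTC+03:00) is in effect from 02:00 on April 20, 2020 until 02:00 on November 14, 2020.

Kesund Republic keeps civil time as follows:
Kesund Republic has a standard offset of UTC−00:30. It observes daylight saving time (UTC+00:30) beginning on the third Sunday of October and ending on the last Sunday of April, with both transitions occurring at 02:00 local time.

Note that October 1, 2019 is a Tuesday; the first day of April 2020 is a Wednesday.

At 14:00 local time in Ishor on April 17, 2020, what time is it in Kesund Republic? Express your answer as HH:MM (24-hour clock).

April 17, 2020 does not fall between 20 April and 14 November, so daylight saving is not in effect and Ishor is at UTC+02:00.
14:00 Ishor − 2h = 12:00 UTC.
1 October 2019 is a Tuesday, so the first Sunday is October 6 and the third is October 20.
1 April 2020 is a Wednesday, so Sundays fall on 5, 12, 19, 26; the last is April 26.
At the standard offset (UTC−00:30), 12:00 UTC − 0h30m = 11:30 Kesund Republic standard time.
The standard-time date in Kesund Republic, April 17, 2020, lies within the daylight-saving period (20 October 2019 – 26 April 2020), so Kesund Republic is on daylight time, UTC+00:30.
12:00 UTC + 0h30m = 12:30 Kesund Republic.

12:30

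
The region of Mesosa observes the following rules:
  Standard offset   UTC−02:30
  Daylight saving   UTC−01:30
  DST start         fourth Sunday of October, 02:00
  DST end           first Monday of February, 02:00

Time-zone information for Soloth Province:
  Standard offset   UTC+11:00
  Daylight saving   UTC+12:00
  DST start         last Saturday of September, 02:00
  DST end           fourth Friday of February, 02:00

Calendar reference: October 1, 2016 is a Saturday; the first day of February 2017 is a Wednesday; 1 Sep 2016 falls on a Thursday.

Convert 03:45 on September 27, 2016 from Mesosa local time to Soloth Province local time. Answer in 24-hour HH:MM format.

18:15

1 October 2016 is a Saturday, so the first Sunday is October 2 and the fourth is October 23.
1 February 2017 is a Wednesday, so the first Monday is February 6.
September 27, 2016 is outside the daylight-saving period (23 October 2016 – 6 February 2017), so Mesosa is on standard time, UTC−02:30.
03:45 Mesosa + 2h30m = 06:15 UTC.
1 September 2016 is a Thursday, so Saturdays fall on 3, 10, 17, 24; the last is September 24.
1 February 2017 is a Wednesday, so the first Friday is February 3 and the fourth is February 24.
At the standard offset (UTC+11:00), 06:15 UTC + 11h = 17:15 Soloth Province standard time.
Daylight saving runs 24 September 2016 – 24 February 2017; the standard-time date in Soloth Province, September 27, 2016, is inside that window, so Soloth Province is at UTC+12:00.
06:15 UTC + 12h = 18:15 Soloth Province.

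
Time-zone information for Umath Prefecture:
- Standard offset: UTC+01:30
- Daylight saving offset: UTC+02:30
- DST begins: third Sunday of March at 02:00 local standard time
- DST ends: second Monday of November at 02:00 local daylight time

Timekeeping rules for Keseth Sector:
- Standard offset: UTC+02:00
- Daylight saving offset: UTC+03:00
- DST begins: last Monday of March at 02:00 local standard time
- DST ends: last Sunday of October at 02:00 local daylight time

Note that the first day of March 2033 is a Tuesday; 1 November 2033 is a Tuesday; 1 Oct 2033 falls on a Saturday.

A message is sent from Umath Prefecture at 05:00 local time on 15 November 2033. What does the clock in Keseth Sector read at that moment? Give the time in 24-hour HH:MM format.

05:30

1 March 2033 is a Tuesday, so the first Sunday is March 6 and the third is March 20.
1 November 2033 is a Tuesday, so the first Monday is November 7 and the second is November 14.
Daylight saving runs 20 March – 14 November; 15 November 2033 is outside that window, so Umath Prefecture is on standard time at UTC+01:30.
05:00 Umath Prefecture − 1h30m = 03:30 UTC.
1 March 2033 is a Tuesday, so Mondays fall on 7, 14, 21, 28; the last is March 28.
1 October 2033 is a Saturday, so Sundays fall on 2, 9, 16, 23, 30; the last is October 30.
At the standard offset (UTC+02:00), 03:30 UTC + 2h = 05:30 Keseth Sector standard time.
The standard-time date in Keseth Sector, 15 November 2033, is outside the daylight-saving period (28 March – 30 October), so Keseth Sector is on standard time, UTC+02:00.
03:30 UTC + 2h = 05:30 Keseth Sector.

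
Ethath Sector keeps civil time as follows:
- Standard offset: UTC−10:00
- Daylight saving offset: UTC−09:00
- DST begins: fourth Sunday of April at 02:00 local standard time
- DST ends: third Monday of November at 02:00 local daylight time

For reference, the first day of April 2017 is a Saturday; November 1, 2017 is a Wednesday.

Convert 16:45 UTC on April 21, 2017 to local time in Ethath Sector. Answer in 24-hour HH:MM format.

1 April 2017 is a Saturday, so the first Sunday is April 2 and the fourth is April 23.
1 November 2017 is a Wednesday, so the first Monday is November 6 and the third is November 20.
At the standard offset (UTC−10:00), 16:45 UTC − 10h = 06:45 Ethath Sector standard time.
The standard-time date in Ethath Sector, April 21, 2017, is outside the daylight-saving period (23 April – 20 November), so Ethath Sector is on standard time, UTC−10:00.
16:45 UTC − 10h = 06:45 local.

06:45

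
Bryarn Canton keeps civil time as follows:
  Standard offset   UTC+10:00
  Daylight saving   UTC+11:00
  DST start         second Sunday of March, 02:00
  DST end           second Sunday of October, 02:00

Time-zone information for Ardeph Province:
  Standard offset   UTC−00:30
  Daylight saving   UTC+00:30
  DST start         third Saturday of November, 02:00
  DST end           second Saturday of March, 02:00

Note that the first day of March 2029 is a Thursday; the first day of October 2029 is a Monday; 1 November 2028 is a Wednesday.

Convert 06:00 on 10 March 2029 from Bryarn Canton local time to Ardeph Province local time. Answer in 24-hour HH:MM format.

1 March 2029 is a Thursday, so the first Sunday is March 4 and the second is March 11.
1 October 2029 is a Monday, so the first Sunday is October 7 and the second is October 14.
Daylight saving runs 11 March – 14 October; 10 March 2029 is outside that window, so Bryarn Canton is on standard time at UTC+10:00.
06:00 Bryarn Canton − 10h = 20:00 UTC (rolling into the previous day, 9 March 2029).
1 November 2028 is a Wednesday, so the first Saturday is November 4 and the third is November 18.
1 March 2029 is a Thursday, so the first Saturday is March 3 and the second is March 10.
At the standard offset (UTC−00:30), 20:00 UTC − 0h30m = 19:30 Ardeph Province standard time.
The standard-time date in Ardeph Province, 9 March 2029, falls between 18 November 2028 and 10 March 2029, so daylight saving is in effect and Ardeph Province is at UTC+00:30.
20:00 UTC + 0h30m = 20:30 Ardeph Province.

20:30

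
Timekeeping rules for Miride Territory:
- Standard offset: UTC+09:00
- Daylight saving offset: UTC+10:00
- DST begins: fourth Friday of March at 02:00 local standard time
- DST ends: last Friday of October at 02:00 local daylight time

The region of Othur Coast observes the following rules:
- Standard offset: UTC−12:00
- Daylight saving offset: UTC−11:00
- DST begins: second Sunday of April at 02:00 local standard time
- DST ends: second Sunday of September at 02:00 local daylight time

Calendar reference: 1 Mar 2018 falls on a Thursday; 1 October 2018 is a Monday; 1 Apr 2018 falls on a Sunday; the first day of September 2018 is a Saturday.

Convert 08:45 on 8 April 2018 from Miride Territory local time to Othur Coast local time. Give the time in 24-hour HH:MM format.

1 March 2018 is a Thursday, so the first Friday is March 2 and the fourth is March 23.
1 October 2018 is a Monday, so Fridays fall on 5, 12, 19, 26; the last is October 26.
Daylight saving runs 23 March – 26 October; 8 April 2018 is inside that window, so Miride Territory is at UTC+10:00.
08:45 Miride Territory − 10h = 22:45 UTC (rolling into the previous day, 7 April 2018).
1 April 2018 is a Sunday, so the first Sunday is April 1 and the second is April 8.
1 September 2018 is a Saturday, so the first Sunday is September 2 and the second is September 9.
At the standard offset (UTC−12:00), 22:45 UTC − 12h = 10:45 Othur Coast standard time.
The standard-time date in Othur Coast, 7 April 2018, does not fall between 8 April and 9 September, so daylight saving is not in effect and Othur Coast is at UTC−12:00.
22:45 UTC − 12h = 10:45 Othur Coast.

10:45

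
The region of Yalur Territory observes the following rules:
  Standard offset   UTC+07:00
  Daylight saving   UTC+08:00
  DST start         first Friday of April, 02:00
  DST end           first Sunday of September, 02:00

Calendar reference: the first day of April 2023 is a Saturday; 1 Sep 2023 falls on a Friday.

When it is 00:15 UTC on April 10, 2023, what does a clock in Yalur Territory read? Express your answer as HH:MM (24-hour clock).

08:15

1 April 2023 is a Saturday, so the first Friday is April 7.
1 September 2023 is a Friday, so the first Sunday is September 3.
At the standard offset (UTC+07:00), 00:15 UTC + 7h = 07:15 Yalur Territory standard time.
The standard-time date in Yalur Territory, April 10, 2023, lies within the daylight-saving period (7 April – 3 September), so Yalur Territory is on daylight time, UTC+08:00.
00:15 UTC + 8h = 08:15 local.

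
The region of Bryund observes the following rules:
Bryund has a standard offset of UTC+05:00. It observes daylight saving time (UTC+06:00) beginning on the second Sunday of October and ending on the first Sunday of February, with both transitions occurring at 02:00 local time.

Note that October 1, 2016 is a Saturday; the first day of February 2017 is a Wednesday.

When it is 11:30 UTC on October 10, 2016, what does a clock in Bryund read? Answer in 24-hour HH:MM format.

17:30

1 October 2016 is a Saturday, so the first Sunday is October 2 and the second is October 9.
1 February 2017 is a Wednesday, so the first Sunday is February 5.
At the standard offset (UTC+05:00), 11:30 UTC + 5h = 16:30 Bryund standard time.
Daylight saving runs 9 October 2016 – 5 February 2017; the standard-time date in Bryund, October 10, 2016, is inside that window, so Bryund is at UTC+06:00.
11:30 UTC + 6h = 17:30 local.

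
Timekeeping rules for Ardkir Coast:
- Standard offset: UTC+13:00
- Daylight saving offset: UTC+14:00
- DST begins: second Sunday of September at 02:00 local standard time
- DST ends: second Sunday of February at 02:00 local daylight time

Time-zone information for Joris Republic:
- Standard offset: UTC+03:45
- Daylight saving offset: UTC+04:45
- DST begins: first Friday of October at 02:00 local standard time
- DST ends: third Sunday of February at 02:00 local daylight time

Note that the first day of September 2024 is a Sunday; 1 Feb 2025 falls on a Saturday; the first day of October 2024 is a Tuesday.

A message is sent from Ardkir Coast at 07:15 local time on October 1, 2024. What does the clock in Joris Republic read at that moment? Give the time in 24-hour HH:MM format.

21:00

1 September 2024 is a Sunday, so the first Sunday is September 1 and the second is September 8.
1 February 2025 is a Saturday, so the first Sunday is February 2 and the second is February 9.
October 1, 2024 lies within the daylight-saving period (8 September 2024 – 9 February 2025), so Ardkir Coast is on daylight time, UTC+14:00.
07:15 Ardkir Coast − 14h = 17:15 UTC (rolling into the previous day, 30 September 2024).
1 October 2024 is a Tuesday, so the first Friday is October 4.
1 February 2025 is a Saturday, so the first Sunday is February 2 and the third is February 16.
At the standard offset (UTC+03:45), 17:15 UTC + 3h45m = 21:00 Joris Republic standard time.
Daylight saving runs 4 October 2024 – 16 February 2025; the standard-time date in Joris Republic, September 30, 2024, is outside that window, so Joris Republic is on standard time at UTC+03:45.
17:15 UTC + 3h45m = 21:00 Joris Republic.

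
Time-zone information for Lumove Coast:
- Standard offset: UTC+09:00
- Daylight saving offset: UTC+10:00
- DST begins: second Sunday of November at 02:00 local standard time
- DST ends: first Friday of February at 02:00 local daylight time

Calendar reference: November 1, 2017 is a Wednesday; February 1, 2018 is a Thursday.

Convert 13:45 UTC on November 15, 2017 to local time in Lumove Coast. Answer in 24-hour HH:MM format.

23:45

1 November 2017 is a Wednesday, so the first Sunday is November 5 and the second is November 12.
1 February 2018 is a Thursday, so the first Friday is February 2.
At the standard offset (UTC+09:00), 13:45 UTC + 9h = 22:45 Lumove Coast standard time.
Daylight saving runs 12 November 2017 – 2 February 2018; the standard-time date in Lumove Coast, November 15, 2017, is inside that window, so Lumove Coast is at UTC+10:00.
13:45 UTC + 10h = 23:45 local.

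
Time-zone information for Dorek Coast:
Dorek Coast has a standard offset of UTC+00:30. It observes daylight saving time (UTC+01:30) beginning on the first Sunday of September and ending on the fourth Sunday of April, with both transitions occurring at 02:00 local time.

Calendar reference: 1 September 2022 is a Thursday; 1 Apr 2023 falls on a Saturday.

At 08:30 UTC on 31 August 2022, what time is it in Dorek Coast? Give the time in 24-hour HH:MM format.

1 September 2022 is a Thursday, so the first Sunday is September 4.
1 April 2023 is a Saturday, so the first Sunday is April 2 and the fourth is April 23.
At the standard offset (UTC+00:30), 08:30 UTC + 0h30m = 09:00 Dorek Coast standard time.
The standard-time date in Dorek Coast, 31 August 2022, is outside the daylight-saving period (4 September 2022 – 23 April 2023), so Dorek Coast is on standard time, UTC+00:30.
08:30 UTC + 0h30m = 09:00 local.

09:00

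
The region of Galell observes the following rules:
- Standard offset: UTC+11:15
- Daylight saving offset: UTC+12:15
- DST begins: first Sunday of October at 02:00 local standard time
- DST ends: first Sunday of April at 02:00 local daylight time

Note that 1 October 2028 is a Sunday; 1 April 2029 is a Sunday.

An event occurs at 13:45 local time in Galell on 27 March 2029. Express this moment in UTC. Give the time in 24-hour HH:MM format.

01:30

1 October 2028 is a Sunday, so the first Sunday is October 1.
1 April 2029 is a Sunday, so the first Sunday is April 1.
27 March 2029 falls between 1 October 2028 and 1 April 2029, so daylight saving is in effect and Galell is at UTC+12:15.
13:45 local − 12h15m = 01:30 UTC.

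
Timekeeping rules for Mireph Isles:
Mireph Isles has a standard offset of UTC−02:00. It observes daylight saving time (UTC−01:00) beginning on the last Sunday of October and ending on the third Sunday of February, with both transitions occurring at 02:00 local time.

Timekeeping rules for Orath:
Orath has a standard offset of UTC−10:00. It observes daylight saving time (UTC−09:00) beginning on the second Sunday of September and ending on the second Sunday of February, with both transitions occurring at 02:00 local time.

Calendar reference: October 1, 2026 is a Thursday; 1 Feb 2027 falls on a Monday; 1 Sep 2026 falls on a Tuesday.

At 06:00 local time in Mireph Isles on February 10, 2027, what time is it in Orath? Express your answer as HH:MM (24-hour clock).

1 October 2026 is a Thursday, so Sundays fall on 4, 11, 18, 25; the last is October 25.
1 February 2027 is a Monday, so the first Sunday is February 7 and the third is February 21.
February 10, 2027 falls between 25 October 2026 and 21 February 2027, so daylight saving is in effect and Mireph Isles is at UTC−01:00.
06:00 Mireph Isles + 1h = 07:00 UTC.
1 September 2026 is a Tuesday, so the first Sunday is September 6 and the second is September 13.
1 February 2027 is a Monday, so the first Sunday is February 7 and the second is February 14.
At the standard offset (UTC−10:00), 07:00 UTC − 10h = 21:00 Orath standard time (rolling into the previous day, 9 February 2027).
The standard-time date in Orath, February 9, 2027, lies within the daylight-saving period (13 September 2026 – 14 February 2027), so Orath is on daylight time, UTC−09:00.
07:00 UTC − 9h = 22:00 Orath (rolling into the previous day, 9 February 2027).

22:00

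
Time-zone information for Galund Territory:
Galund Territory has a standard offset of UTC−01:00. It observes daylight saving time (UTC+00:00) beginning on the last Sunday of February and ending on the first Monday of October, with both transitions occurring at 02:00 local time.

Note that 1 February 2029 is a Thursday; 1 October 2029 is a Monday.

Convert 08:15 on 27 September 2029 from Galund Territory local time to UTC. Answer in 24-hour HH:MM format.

08:15

1 February 2029 is a Thursday, so Sundays fall on 4, 11, 18, 25; the last is February 25.
1 October 2029 is a Monday, so the first Monday is October 1.
27 September 2029 falls between 25 February and 1 October, so daylight saving is in effect and Galund Territory is at UTC+00:00.
08:15 local − 0h = 08:15 UTC.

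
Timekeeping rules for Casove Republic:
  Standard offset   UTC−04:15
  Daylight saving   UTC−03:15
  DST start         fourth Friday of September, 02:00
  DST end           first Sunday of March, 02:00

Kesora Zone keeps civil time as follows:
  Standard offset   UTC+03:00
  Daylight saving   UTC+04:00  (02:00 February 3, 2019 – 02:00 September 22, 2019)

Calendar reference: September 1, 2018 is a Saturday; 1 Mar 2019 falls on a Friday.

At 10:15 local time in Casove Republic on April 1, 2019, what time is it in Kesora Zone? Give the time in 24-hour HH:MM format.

1 September 2018 is a Saturday, so the first Friday is September 7 and the fourth is September 28.
1 March 2019 is a Friday, so the first Sunday is March 3.
April 1, 2019 does not fall between 28 September 2018 and 3 March 2019, so daylight saving is not in effect and Casove Republic is at UTC−04:15.
10:15 Casove Republic + 4h15m = 14:30 UTC.
At the standard offset (UTC+03:00), 14:30 UTC + 3h = 17:30 Kesora Zone standard time.
Daylight saving runs 3 February – 22 September; the standard-time date in Kesora Zone, April 1, 2019, is inside that window, so Kesora Zone is at UTC+04:00.
14:30 UTC + 4h = 18:30 Kesora Zone.

18:30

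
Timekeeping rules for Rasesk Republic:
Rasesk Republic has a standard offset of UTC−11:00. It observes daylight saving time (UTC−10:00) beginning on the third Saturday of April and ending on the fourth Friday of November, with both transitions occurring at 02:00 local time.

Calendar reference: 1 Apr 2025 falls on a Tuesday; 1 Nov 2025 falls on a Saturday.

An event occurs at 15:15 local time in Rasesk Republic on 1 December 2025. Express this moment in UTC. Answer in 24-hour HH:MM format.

1 April 2025 is a Tuesday, so the first Saturday is April 5 and the third is April 19.
1 November 2025 is a Saturday, so the first Friday is November 7 and the fourth is November 28.
1 December 2025 does not fall between 19 April and 28 November, so daylight saving is not in effect and Rasesk Republic is at UTC−11:00.
15:15 local + 11h = 02:15 UTC (rolling into the next day, 2 December 2025).

02:15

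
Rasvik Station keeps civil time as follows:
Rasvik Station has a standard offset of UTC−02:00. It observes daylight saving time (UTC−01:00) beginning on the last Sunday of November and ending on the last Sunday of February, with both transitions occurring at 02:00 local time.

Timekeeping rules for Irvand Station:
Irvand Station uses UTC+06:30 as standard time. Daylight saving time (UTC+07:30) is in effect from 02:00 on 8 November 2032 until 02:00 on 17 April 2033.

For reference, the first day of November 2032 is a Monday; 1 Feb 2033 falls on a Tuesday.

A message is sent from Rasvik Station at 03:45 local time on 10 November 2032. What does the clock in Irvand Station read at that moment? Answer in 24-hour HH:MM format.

1 November 2032 is a Monday, so Sundays fall on 7, 14, 21, 28; the last is November 28.
1 February 2033 is a Tuesday, so Sundays fall on 6, 13, 20, 27; the last is February 27.
Daylight saving runs 28 November 2032 – 27 February 2033; 10 November 2032 is outside that window, so Rasvik Station is on standard time at UTC−02:00.
03:45 Rasvik Station + 2h = 05:45 UTC.
At the standard offset (UTC+06:30), 05:45 UTC + 6h30m = 12:15 Irvand Station standard time.
The standard-time date in Irvand Station, 10 November 2032, lies within the daylight-saving period (8 November 2032 – 17 April 2033), so Irvand Station is on daylight time, UTC+07:30.
05:45 UTC + 7h30m = 13:15 Irvand Station.

13:15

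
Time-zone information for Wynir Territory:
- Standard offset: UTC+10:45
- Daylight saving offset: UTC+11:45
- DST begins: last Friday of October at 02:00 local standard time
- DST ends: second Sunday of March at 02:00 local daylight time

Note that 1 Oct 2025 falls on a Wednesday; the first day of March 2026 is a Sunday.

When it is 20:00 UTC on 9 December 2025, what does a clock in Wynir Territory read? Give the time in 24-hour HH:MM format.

07:45

1 October 2025 is a Wednesday, so Fridays fall on 3, 10, 17, 24, 31; the last is October 31.
1 March 2026 is a Sunday, so the first Sunday is March 1 and the second is March 8.
At the standard offset (UTC+10:45), 20:00 UTC + 10h45m = 06:45 Wynir Territory standard time (rolling into the next day, 10 December 2025).
The standard-time date in Wynir Territory, 10 December 2025, falls between 31 October 2025 and 8 March 2026, so daylight saving is in effect and Wynir Territory is at UTC+11:45.
20:00 UTC + 11h45m = 07:45 local (rolling into the next day, 10 December 2025).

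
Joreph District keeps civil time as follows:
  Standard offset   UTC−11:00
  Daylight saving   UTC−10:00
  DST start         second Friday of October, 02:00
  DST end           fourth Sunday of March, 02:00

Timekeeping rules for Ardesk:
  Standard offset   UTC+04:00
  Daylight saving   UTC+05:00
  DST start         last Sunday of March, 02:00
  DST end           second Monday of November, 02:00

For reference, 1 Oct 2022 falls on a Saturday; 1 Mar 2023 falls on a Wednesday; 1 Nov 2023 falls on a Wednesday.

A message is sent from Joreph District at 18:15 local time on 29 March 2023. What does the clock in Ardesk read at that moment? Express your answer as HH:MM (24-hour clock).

10:15

1 October 2022 is a Saturday, so the first Friday is October 7 and the second is October 14.
1 March 2023 is a Wednesday, so the first Sunday is March 5 and the fourth is March 26.
29 March 2023 does not fall between 14 October 2022 and 26 March 2023, so daylight saving is not in effect and Joreph District is at UTC−11:00.
18:15 Joreph District + 11h = 05:15 UTC (rolling into the next day, 30 March 2023).
1 March 2023 is a Wednesday, so Sundays fall on 5, 12, 19, 26; the last is March 26.
1 November 2023 is a Wednesday, so the first Monday is November 6 and the second is November 13.
At the standard offset (UTC+04:00), 05:15 UTC + 4h = 09:15 Ardesk standard time.
The standard-time date in Ardesk, 30 March 2023, falls between 26 March and 13 November, so daylight saving is in effect and Ardesk is at UTC+05:00.
05:15 UTC + 5h = 10:15 Ardesk.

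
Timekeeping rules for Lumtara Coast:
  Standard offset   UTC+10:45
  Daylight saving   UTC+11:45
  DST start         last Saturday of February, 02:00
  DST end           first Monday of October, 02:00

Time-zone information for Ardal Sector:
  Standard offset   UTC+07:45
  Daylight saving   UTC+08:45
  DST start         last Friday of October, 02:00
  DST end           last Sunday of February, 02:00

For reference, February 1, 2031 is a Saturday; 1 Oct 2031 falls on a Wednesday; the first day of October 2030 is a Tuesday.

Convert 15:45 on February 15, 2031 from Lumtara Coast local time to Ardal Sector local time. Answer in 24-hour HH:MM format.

13:45

1 February 2031 is a Saturday, so Saturdays fall on 1, 8, 15, 22; the last is February 22.
1 October 2031 is a Wednesday, so the first Monday is October 6.
February 15, 2031 is outside the daylight-saving period (22 February – 6 October), so Lumtara Coast is on standard time, UTC+10:45.
15:45 Lumtara Coast − 10h45m = 05:00 UTC.
1 October 2030 is a Tuesday, so Fridays fall on 4, 11, 18, 25; the last is October 25.
1 February 2031 is a Saturday, so Sundays fall on 2, 9, 16, 23; the last is February 23.
At the standard offset (UTC+07:45), 05:00 UTC + 7h45m = 12:45 Ardal Sector standard time.
The standard-time date in Ardal Sector, February 15, 2031, lies within the daylight-saving period (25 October 2030 – 23 February 2031), so Ardal Sector is on daylight time, UTC+08:45.
05:00 UTC + 8h45m = 13:45 Ardal Sector.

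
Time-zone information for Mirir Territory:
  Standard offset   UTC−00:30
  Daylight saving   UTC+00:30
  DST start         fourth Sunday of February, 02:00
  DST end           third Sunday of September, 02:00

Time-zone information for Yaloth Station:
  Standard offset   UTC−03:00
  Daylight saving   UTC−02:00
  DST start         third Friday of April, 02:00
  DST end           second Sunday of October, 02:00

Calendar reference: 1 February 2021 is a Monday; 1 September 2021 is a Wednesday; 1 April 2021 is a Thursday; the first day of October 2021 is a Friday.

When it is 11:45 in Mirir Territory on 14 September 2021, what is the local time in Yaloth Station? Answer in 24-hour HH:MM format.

09:15

1 February 2021 is a Monday, so the first Sunday is February 7 and the fourth is February 28.
1 September 2021 is a Wednesday, so the first Sunday is September 5 and the third is September 19.
14 September 2021 falls between 28 February and 19 September, so daylight saving is in effect and Mirir Territory is at UTC+00:30.
11:45 Mirir Territory − 0h30m = 11:15 UTC.
1 April 2021 is a Thursday, so the first Friday is April 2 and the third is April 16.
1 October 2021 is a Friday, so the first Sunday is October 3 and the second is October 10.
At the standard offset (UTC−03:00), 11:15 UTC − 3h = 08:15 Yaloth Station standard time.
The standard-time date in Yaloth Station, 14 September 2021, lies within the daylight-saving period (16 April – 10 October), so Yaloth Station is on daylight time, UTC−02:00.
11:15 UTC − 2h = 09:15 Yaloth Station.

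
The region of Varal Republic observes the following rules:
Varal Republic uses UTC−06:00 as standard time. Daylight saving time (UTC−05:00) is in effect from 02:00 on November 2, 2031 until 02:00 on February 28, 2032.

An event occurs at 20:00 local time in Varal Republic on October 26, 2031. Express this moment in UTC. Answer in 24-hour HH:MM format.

October 26, 2031 is outside the daylight-saving period (2 November 2031 – 28 February 2032), so Varal Republic is on standard time, UTC−06:00.
20:00 local + 6h = 02:00 UTC (rolling into the next day, 27 October 2031).

02:00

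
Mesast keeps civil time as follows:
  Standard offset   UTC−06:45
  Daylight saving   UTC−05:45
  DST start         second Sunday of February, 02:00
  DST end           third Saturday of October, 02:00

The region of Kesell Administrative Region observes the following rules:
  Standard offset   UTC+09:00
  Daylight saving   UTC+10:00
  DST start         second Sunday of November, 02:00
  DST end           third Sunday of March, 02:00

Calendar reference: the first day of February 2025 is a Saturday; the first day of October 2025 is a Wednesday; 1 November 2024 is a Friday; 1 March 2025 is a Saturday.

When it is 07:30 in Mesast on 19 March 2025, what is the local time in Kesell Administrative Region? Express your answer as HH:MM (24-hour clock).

1 February 2025 is a Saturday, so the first Sunday is February 2 and the second is February 9.
1 October 2025 is a Wednesday, so the first Saturday is October 4 and the third is October 18.
19 March 2025 falls between 9 February and 18 October, so daylight saving is in effect and Mesast is at UTC−05:45.
07:30 Mesast + 5h45m = 13:15 UTC.
1 November 2024 is a Friday, so the first Sunday is November 3 and the second is November 10.
1 March 2025 is a Saturday, so the first Sunday is March 2 and the third is March 16.
At the standard offset (UTC+09:00), 13:15 UTC + 9h = 22:15 Kesell Administrative Region standard time.
Daylight saving runs 10 November 2024 – 16 March 2025; the standard-time date in Kesell Administrative Region, 19 March 2025, is outside that window, so Kesell Administrative Region is on standard time at UTC+09:00.
13:15 UTC + 9h = 22:15 Kesell Administrative Region.

22:15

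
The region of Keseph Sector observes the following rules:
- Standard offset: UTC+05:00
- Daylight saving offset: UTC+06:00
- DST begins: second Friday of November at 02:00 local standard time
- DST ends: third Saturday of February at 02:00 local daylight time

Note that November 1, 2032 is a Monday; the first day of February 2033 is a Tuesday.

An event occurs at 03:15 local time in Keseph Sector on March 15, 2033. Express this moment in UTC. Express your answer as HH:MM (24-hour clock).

1 November 2032 is a Monday, so the first Friday is November 5 and the second is November 12.
1 February 2033 is a Tuesday, so the first Saturday is February 5 and the third is February 19.
March 15, 2033 does not fall between 12 November 2032 and 19 February 2033, so daylight saving is not in effect and Keseph Sector is at UTC+05:00.
03:15 local − 5h = 22:15 UTC (rolling into the previous day, 14 March 2033).

22:15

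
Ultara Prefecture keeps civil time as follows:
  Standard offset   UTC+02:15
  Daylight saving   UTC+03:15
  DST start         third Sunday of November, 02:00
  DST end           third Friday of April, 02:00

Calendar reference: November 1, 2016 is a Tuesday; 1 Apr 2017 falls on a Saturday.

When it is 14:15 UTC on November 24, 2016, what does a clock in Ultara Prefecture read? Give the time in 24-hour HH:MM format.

1 November 2016 is a Tuesday, so the first Sunday is November 6 and the third is November 20.
1 April 2017 is a Saturday, so the first Friday is April 7 and the third is April 21.
At the standard offset (UTC+02:15), 14:15 UTC + 2h15m = 16:30 Ultara Prefecture standard time.
The standard-time date in Ultara Prefecture, November 24, 2016, falls between 20 November 2016 and 21 April 2017, so daylight saving is in effect and Ultara Prefecture is at UTC+03:15.
14:15 UTC + 3h15m = 17:30 local.

17:30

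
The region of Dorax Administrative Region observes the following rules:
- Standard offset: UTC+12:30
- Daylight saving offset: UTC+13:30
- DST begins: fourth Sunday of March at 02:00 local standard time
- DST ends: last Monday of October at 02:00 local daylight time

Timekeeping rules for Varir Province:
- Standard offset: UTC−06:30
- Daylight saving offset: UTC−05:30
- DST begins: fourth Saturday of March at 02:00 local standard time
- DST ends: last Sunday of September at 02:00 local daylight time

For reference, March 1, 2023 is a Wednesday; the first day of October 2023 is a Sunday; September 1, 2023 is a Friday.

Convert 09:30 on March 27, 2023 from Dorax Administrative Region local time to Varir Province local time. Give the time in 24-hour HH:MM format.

14:30

1 March 2023 is a Wednesday, so the first Sunday is March 5 and the fourth is March 26.
1 October 2023 is a Sunday, so Mondays fall on 2, 9, 16, 23, 30; the last is October 30.
Daylight saving runs 26 March – 30 October; March 27, 2023 is inside that window, so Dorax Administrative Region is at UTC+13:30.
09:30 Dorax Administrative Region − 13h30m = 20:00 UTC (rolling into the previous day, 26 March 2023).
1 March 2023 is a Wednesday, so the first Saturday is March 4 and the fourth is March 25.
1 September 2023 is a Friday, so Sundays fall on 3, 10, 17, 24; the last is September 24.
At the standard offset (UTC−06:30), 20:00 UTC − 6h30m = 13:30 Varir Province standard time.
Daylight saving runs 25 March – 24 September; the standard-time date in Varir Province, March 26, 2023, is inside that window, so Varir Province is at UTC−05:30.
20:00 UTC − 5h30m = 14:30 Varir Province.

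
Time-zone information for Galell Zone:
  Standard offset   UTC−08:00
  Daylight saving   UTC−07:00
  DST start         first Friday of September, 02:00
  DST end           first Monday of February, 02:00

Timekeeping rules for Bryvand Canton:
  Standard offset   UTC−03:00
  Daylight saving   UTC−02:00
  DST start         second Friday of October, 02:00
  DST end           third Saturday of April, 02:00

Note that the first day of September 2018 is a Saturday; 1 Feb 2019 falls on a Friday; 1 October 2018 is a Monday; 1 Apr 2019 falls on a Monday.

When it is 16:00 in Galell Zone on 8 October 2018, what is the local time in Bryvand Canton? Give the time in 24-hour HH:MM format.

20:00

1 September 2018 is a Saturday, so the first Friday is September 7.
1 February 2019 is a Friday, so the first Monday is February 4.
8 October 2018 lies within the daylight-saving period (7 September 2018 – 4 February 2019), so Galell Zone is on daylight time, UTC−07:00.
16:00 Galell Zone + 7h = 23:00 UTC.
1 October 2018 is a Monday, so the first Friday is October 5 and the second is October 12.
1 April 2019 is a Monday, so the first Saturday is April 6 and the third is April 20.
At the standard offset (UTC−03:00), 23:00 UTC − 3h = 20:00 Bryvand Canton standard time.
The standard-time date in Bryvand Canton, 8 October 2018, does not fall between 12 October 2018 and 20 April 2019, so daylight saving is not in effect and Bryvand Canton is at UTC−03:00.
23:00 UTC − 3h = 20:00 Bryvand Canton.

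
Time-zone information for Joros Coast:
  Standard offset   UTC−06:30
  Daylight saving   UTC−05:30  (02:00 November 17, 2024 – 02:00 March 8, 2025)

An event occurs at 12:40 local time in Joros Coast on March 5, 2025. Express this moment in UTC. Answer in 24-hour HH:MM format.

Daylight saving runs 17 November 2024 – 8 March 2025; March 5, 2025 is inside that window, so Joros Coast is at UTC−05:30.
12:40 local + 5h30m = 18:10 UTC.

18:10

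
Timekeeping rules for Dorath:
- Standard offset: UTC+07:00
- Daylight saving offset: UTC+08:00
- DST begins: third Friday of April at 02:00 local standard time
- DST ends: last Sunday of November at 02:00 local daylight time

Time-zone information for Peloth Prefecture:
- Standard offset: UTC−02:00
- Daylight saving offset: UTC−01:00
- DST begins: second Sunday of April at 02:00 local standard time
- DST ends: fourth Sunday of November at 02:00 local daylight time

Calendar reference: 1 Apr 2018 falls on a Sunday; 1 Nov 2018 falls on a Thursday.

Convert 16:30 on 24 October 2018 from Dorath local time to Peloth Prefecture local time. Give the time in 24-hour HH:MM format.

1 April 2018 is a Sunday, so the first Friday is April 6 and the third is April 20.
1 November 2018 is a Thursday, so Sundays fall on 4, 11, 18, 25; the last is November 25.
24 October 2018 lies within the daylight-saving period (20 April – 25 November), so Dorath is on daylight time, UTC+08:00.
16:30 Dorath − 8h = 08:30 UTC.
1 April 2018 is a Sunday, so the first Sunday is April 1 and the second is April 8.
1 November 2018 is a Thursday, so the first Sunday is November 4 and the fourth is November 25.
At the standard offset (UTC−02:00), 08:30 UTC − 2h = 06:30 Peloth Prefecture standard time.
Daylight saving runs 8 April – 25 November; the standard-time date in Peloth Prefecture, 24 October 2018, is inside that window, so Peloth Prefecture is at UTC−01:00.
08:30 UTC − 1h = 07:30 Peloth Prefecture.

07:30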